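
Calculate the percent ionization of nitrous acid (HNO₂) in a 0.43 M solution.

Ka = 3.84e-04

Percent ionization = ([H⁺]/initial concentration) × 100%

Using Ka equilibrium: x² + Ka×x - Ka×C = 0. Solving: [H⁺] = 1.2659e-02. Percent = (1.2659e-02/0.43) × 100

Percent ionization = 2.94%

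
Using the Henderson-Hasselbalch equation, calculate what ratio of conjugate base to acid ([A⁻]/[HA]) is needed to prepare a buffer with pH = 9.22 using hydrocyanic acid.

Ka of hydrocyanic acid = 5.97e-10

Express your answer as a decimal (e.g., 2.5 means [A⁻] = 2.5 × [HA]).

pKa = -log(5.97e-10) = 9.2240. pH = pKa + log([A⁻]/[HA]), so log([A⁻]/[HA]) = pH − pKa = 9.22 − 9.2240 = -0.0040. [A⁻]/[HA] = 10^(-0.0040) = 0.991

[A⁻]/[HA] = 0.991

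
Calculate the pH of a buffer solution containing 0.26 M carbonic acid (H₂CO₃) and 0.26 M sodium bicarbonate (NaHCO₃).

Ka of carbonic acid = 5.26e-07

pKa = -log(5.26e-07) = 6.28. pH = pKa + log([A⁻]/[HA]) = 6.28 + log(0.26/0.26)

pH = 6.28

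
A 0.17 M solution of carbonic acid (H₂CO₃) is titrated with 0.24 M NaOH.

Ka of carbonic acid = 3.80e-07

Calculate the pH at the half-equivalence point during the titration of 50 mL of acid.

At half-equivalence [HA] = [A⁻], so Henderson-Hasselbalch gives pH = pKa = -log(3.80e-07) = 6.42.

pH = pKa = 6.42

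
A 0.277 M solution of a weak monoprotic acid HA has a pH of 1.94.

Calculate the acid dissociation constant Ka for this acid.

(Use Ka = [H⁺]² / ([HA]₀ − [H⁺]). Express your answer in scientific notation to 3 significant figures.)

[H⁺] = 10^(−pH) = 10^(−1.94) = 1.148e-02 M. For HA ⇌ H⁺ + A⁻, Ka = [H⁺][A⁻]/[HA] = [H⁺]² / ([HA]₀ − [H⁺]) = (1.148e-02)² / (0.277 − 1.148e-02) = 4.96e-04.

K_a = 4.96e-04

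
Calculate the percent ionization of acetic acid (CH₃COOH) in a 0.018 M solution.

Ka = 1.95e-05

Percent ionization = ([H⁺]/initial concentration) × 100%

Using Ka equilibrium: x² + Ka×x - Ka×C = 0. Solving: [H⁺] = 5.8278e-04. Percent = (5.8278e-04/0.018) × 100

Percent ionization = 3.24%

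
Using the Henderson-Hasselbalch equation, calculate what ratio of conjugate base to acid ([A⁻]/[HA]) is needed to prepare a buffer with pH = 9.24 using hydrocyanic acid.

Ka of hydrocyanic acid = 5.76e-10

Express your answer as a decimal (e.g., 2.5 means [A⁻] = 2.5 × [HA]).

pKa = -log(5.76e-10) = 9.2396. pH = pKa + log([A⁻]/[HA]), so log([A⁻]/[HA]) = pH − pKa = 9.24 − 9.2396 = 0.0004. [A⁻]/[HA] = 10^(0.0004) = 1.00

[A⁻]/[HA] = 1.00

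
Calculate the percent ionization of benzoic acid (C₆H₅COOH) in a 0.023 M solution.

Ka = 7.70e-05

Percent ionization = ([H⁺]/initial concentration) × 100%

Using Ka equilibrium: x² + Ka×x - Ka×C = 0. Solving: [H⁺] = 1.2928e-03. Percent = (1.2928e-03/0.023) × 100

Percent ionization = 5.62%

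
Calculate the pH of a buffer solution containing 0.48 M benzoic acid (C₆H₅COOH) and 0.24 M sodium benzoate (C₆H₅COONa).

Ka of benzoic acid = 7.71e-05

pKa = -log(7.71e-05) = 4.11. pH = pKa + log([A⁻]/[HA]) = 4.11 + log(0.24/0.48)

pH = 3.81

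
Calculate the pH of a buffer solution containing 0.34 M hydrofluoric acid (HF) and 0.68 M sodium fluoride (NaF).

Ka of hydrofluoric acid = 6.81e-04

pKa = -log(6.81e-04) = 3.17. pH = pKa + log([A⁻]/[HA]) = 3.17 + log(0.68/0.34)

pH = 3.47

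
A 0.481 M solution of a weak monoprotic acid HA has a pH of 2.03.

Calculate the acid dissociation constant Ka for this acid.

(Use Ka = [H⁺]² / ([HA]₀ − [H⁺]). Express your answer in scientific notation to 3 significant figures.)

[H⁺] = 10^(−pH) = 10^(−2.03) = 9.333e-03 M. For HA ⇌ H⁺ + A⁻, Ka = [H⁺][A⁻]/[HA] = [H⁺]² / ([HA]₀ − [H⁺]) = (9.333e-03)² / (0.481 − 9.333e-03) = 1.85e-04.

K_a = 1.85e-04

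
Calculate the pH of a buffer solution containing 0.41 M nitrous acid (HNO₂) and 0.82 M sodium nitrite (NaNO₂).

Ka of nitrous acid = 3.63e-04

pKa = -log(3.63e-04) = 3.44. pH = pKa + log([A⁻]/[HA]) = 3.44 + log(0.82/0.41)

pH = 3.74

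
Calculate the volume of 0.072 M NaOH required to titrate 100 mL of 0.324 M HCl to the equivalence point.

At equivalence: moles acid = moles base. moles HCl = 0.324 × 100/1000 = 0.0324 mol. V_base = moles / 0.072 × 1000 = 450.0 mL.

V_{base} = 450.0 mL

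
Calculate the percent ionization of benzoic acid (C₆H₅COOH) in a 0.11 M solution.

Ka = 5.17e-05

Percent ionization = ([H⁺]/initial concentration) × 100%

Using Ka equilibrium: x² + Ka×x - Ka×C = 0. Solving: [H⁺] = 2.3590e-03. Percent = (2.3590e-03/0.11) × 100

Percent ionization = 2.14%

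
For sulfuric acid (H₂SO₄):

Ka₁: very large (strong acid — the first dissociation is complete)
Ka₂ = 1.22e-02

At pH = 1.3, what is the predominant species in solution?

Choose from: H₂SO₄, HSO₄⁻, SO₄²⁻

The first dissociation is complete, so H₂SO₄ itself is never the predominant species in water; pKa₂ = -log(1.22e-02) = 1.91. For a polyprotic acid the predominant species crosses at each pKa: below pKa_n the protonated form dominates, above it the deprotonated form does. At pH = 1.3, the predominant species is HSO₄⁻.

HSO₄⁻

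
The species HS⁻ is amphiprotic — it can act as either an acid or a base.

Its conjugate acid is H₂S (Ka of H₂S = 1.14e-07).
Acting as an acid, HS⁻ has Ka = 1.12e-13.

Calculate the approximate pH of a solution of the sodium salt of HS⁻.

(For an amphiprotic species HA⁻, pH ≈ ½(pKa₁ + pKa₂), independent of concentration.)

pKa₁ = -log(1.14e-07) = 6.94; pKa₂ = -log(1.12e-13) = 12.95. For an amphiprotic species, pH ≈ ½(pKa₁ + pKa₂) = ½(6.94 + 12.95) = 9.95.

pH = 9.95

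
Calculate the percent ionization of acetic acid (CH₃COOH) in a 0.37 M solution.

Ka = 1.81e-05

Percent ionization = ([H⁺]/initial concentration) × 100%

Using Ka equilibrium: x² + Ka×x - Ka×C = 0. Solving: [H⁺] = 2.5788e-03. Percent = (2.5788e-03/0.37) × 100

Percent ionization = 0.697%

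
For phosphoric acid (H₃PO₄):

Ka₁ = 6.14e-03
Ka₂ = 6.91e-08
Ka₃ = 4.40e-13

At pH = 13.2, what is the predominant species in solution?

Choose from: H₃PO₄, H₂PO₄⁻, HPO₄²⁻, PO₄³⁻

pKa₁ = 2.21, pKa₂ = 7.16, pKa₃ = 12.36. For a polyprotic acid the predominant species crosses at each pKa: below pKa_n the protonated form dominates, above it the deprotonated form does. At pH = 13.2, the predominant species is PO₄³⁻.

PO₄³⁻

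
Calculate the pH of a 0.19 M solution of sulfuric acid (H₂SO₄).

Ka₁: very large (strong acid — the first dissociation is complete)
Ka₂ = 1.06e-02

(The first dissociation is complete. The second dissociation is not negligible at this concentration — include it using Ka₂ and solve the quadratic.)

First dissociation is complete: [H⁺]₀ = [HSO₄⁻]₀ = C = 0.19 M. Second dissociation HSO₄⁻ ⇌ H⁺ + SO₄²⁻: let x = [SO₄²⁻]. Ka₂ = (C + x)·x / (C − x) = 1.06e-02 → x² + (C + Ka₂)·x − Ka₂·C = 0 → x² + 0.20060·x − 2.014e-03 = 0. x = (−0.20060 + √(0.20060² + 4 × 2.014e-03)) / 2 = 9.5822e-03 M. [H⁺] = C + x = 0.19 + 9.5822e-03 = 1.9958e-01 M. pH = -log(1.9958e-01) = 0.70.

pH = 0.70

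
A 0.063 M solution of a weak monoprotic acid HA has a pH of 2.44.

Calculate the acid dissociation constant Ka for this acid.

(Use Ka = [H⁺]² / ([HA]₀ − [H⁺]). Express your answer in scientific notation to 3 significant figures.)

[H⁺] = 10^(−pH) = 10^(−2.44) = 3.631e-03 M. For HA ⇌ H⁺ + A⁻, Ka = [H⁺][A⁻]/[HA] = [H⁺]² / ([HA]₀ − [H⁺]) = (3.631e-03)² / (0.063 − 3.631e-03) = 2.22e-04.

K_a = 2.22e-04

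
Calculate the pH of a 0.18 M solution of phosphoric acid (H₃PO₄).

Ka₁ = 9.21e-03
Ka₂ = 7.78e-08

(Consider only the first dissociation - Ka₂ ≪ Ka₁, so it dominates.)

First dissociation dominates. From Ka₁ = [H⁺][HA⁻]/[H₂A], x² + Ka₁·x − Ka₁·C = 0 with C = 0.18 M and Ka₁ = 9.21e-03. Solving: [H⁺] = (−Ka₁ + √(Ka₁² + 4·Ka₁·C)) / 2 = 3.6371e-02 M. pH = -log(3.6371e-02) = 1.44.

pH = 1.44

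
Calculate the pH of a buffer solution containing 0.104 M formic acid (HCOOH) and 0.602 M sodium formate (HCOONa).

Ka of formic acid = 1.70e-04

pKa = -log(1.70e-04) = 3.77. pH = pKa + log([A⁻]/[HA]) = 3.77 + log(0.602/0.104)

pH = 4.53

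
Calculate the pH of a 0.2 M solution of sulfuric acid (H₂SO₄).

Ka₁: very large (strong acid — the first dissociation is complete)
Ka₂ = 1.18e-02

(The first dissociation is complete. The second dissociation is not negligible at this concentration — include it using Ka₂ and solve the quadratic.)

First dissociation is complete: [H⁺]₀ = [HSO₄⁻]₀ = C = 0.2 M. Second dissociation HSO₄⁻ ⇌ H⁺ + SO₄²⁻: let x = [SO₄²⁻]. Ka₂ = (C + x)·x / (C − x) = 1.18e-02 → x² + (C + Ka₂)·x − Ka₂·C = 0 → x² + 0.21180·x − 2.360e-03 = 0. x = (−0.21180 + √(0.21180² + 4 × 2.360e-03)) / 2 = 1.0611e-02 M. [H⁺] = C + x = 0.2 + 1.0611e-02 = 2.1061e-01 M. pH = -log(2.1061e-01) = 0.68.

pH = 0.68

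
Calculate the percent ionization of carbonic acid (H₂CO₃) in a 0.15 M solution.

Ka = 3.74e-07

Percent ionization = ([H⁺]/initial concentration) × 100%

Using Ka equilibrium: x² + Ka×x - Ka×C = 0. Solving: [H⁺] = 2.3667e-04. Percent = (2.3667e-04/0.15) × 100

Percent ionization = 0.158%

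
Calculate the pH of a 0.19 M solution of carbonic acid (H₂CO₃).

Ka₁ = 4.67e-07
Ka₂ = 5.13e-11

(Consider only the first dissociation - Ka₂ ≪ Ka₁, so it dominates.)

First dissociation dominates. From Ka₁ = [H⁺][HA⁻]/[H₂A], x² + Ka₁·x − Ka₁·C = 0 with C = 0.19 M and Ka₁ = 4.67e-07. Solving: [H⁺] = (−Ka₁ + √(Ka₁² + 4·Ka₁·C)) / 2 = 2.9764e-04 M. pH = -log(2.9764e-04) = 3.53.

pH = 3.53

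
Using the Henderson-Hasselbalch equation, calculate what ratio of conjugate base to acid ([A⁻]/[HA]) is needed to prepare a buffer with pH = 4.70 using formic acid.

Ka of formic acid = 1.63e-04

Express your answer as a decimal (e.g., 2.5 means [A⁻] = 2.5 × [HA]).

pKa = -log(1.63e-04) = 3.7878. pH = pKa + log([A⁻]/[HA]), so log([A⁻]/[HA]) = pH − pKa = 4.70 − 3.7878 = 0.9122. [A⁻]/[HA] = 10^(0.9122) = 8.17

[A⁻]/[HA] = 8.17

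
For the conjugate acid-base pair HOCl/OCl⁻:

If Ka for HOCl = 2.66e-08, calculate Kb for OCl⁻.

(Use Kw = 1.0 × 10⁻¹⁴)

For a conjugate pair Ka × Kb = Kw, so Kb = Kw/Ka = 1.0 × 10⁻¹⁴ / 2.66e-08 = 3.76e-07.

K_b = 3.76e-07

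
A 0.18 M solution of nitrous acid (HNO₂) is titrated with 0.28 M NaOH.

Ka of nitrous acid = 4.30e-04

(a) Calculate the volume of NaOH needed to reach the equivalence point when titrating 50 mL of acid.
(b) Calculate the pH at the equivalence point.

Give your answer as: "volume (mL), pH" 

moles acid = 0.18 × 50/1000 = 0.009 mol; V_base = moles/0.28 × 1000 = 32.1 mL. At equivalence only the conjugate base is present: [A⁻] = 0.009/0.082 = 1.0957e-01 M. Kb = Kw/Ka = 2.33e-11; [OH⁻] = √(Kb × [A⁻]) = 1.5963e-06; pOH = 5.80; pH = 14 - pOH = 8.20.

V = 32.1 mL, pH = 8.20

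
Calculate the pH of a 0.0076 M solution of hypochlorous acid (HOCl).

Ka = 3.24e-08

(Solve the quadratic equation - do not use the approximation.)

x² + Ka×x - Ka×C = 0. Using quadratic formula: [H⁺] = 1.5676e-05

pH = 4.80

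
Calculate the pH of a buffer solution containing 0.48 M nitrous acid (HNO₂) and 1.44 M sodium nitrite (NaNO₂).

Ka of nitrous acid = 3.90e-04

pKa = -log(3.90e-04) = 3.41. pH = pKa + log([A⁻]/[HA]) = 3.41 + log(1.44/0.48)

pH = 3.89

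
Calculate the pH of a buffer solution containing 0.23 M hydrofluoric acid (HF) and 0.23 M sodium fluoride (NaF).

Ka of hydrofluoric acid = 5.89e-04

pKa = -log(5.89e-04) = 3.23. pH = pKa + log([A⁻]/[HA]) = 3.23 + log(0.23/0.23)

pH = 3.23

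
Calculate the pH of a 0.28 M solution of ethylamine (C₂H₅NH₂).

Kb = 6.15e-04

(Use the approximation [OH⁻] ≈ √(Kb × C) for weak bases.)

[OH⁻] = √(Kb × C) = √(6.15e-04 × 0.28) = 1.3122e-02. pOH = 1.88, pH = 14 - pOH

pH = 12.12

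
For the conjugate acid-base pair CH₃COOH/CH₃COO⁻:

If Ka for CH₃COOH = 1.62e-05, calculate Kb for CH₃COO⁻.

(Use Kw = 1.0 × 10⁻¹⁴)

For a conjugate pair Ka × Kb = Kw, so Kb = Kw/Ka = 1.0 × 10⁻¹⁴ / 1.62e-05 = 6.17e-10.

K_b = 6.17e-10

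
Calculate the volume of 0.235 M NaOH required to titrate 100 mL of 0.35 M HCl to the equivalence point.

At equivalence: moles acid = moles base. moles HCl = 0.35 × 100/1000 = 0.035 mol. V_base = moles / 0.235 × 1000 = 148.9 mL.

V_{base} = 148.9 mL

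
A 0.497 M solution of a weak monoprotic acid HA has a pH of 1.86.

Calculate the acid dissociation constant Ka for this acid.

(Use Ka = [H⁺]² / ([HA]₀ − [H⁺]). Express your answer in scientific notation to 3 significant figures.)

[H⁺] = 10^(−pH) = 10^(−1.86) = 1.380e-02 M. For HA ⇌ H⁺ + A⁻, Ka = [H⁺][A⁻]/[HA] = [H⁺]² / ([HA]₀ − [H⁺]) = (1.380e-02)² / (0.497 − 1.380e-02) = 3.94e-04.

K_a = 3.94e-04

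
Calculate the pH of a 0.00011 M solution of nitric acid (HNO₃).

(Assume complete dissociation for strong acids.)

[H⁺] = 0.00011 M for strong acid. pH = -log[H⁺] = -log(0.00011)

pH = 3.96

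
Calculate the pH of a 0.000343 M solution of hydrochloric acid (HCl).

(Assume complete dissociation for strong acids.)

[H⁺] = 0.000343 M for strong acid. pH = -log[H⁺] = -log(0.000343)

pH = 3.46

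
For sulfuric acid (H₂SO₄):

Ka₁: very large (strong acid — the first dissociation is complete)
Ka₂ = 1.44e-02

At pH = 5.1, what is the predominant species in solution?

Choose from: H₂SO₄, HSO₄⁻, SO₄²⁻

The first dissociation is complete, so H₂SO₄ itself is never the predominant species in water; pKa₂ = -log(1.44e-02) = 1.84. For a polyprotic acid the predominant species crosses at each pKa: below pKa_n the protonated form dominates, above it the deprotonated form does. At pH = 5.1, the predominant species is SO₄²⁻.

SO₄²⁻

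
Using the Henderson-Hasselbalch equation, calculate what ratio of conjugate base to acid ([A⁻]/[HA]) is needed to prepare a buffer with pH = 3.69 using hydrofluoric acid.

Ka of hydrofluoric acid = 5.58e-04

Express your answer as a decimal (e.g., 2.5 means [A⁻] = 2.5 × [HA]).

pKa = -log(5.58e-04) = 3.2534. pH = pKa + log([A⁻]/[HA]), so log([A⁻]/[HA]) = pH − pKa = 3.69 − 3.2534 = 0.4366. [A⁻]/[HA] = 10^(0.4366) = 2.73

[A⁻]/[HA] = 2.73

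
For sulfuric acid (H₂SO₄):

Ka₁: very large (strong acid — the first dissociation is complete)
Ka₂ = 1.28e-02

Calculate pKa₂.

pKa₂ = -log(Ka₂) = -log(1.28e-02) = 1.89.

pK_{a2} = 1.89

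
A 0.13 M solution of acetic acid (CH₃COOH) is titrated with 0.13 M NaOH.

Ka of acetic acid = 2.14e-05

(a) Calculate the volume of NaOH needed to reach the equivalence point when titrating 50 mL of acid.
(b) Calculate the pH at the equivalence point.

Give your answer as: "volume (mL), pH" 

moles acid = 0.13 × 50/1000 = 0.0065 mol; V_base = moles/0.13 × 1000 = 50.0 mL. At equivalence only the conjugate base is present: [A⁻] = 0.0065/0.100 = 6.5000e-02 M. Kb = Kw/Ka = 4.67e-10; [OH⁻] = √(Kb × [A⁻]) = 5.5112e-06; pOH = 5.26; pH = 14 - pOH = 8.74.

V = 50.0 mL, pH = 8.74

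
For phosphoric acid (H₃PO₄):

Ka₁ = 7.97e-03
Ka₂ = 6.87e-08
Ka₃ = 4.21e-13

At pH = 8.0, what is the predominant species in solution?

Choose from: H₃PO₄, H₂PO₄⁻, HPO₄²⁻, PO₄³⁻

pKa₁ = 2.10, pKa₂ = 7.16, pKa₃ = 12.38. For a polyprotic acid the predominant species crosses at each pKa: below pKa_n the protonated form dominates, above it the deprotonated form does. At pH = 8.0, the predominant species is HPO₄²⁻.

HPO₄²⁻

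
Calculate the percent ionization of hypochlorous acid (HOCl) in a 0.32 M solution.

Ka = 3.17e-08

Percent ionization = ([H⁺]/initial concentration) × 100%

Using Ka equilibrium: x² + Ka×x - Ka×C = 0. Solving: [H⁺] = 1.0070e-04. Percent = (1.0070e-04/0.32) × 100

Percent ionization = 0.0315%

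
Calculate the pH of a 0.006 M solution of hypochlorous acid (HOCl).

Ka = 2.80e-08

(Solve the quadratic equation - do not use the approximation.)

x² + Ka×x - Ka×C = 0. Using quadratic formula: [H⁺] = 1.2947e-05

pH = 4.89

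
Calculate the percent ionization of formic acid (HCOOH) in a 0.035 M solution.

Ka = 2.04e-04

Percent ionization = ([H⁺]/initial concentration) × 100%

Using Ka equilibrium: x² + Ka×x - Ka×C = 0. Solving: [H⁺] = 2.5720e-03. Percent = (2.5720e-03/0.035) × 100

Percent ionization = 7.35%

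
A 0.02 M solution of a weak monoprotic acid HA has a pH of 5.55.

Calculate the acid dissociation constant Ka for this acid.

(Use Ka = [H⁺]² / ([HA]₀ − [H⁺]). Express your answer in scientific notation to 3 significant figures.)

[H⁺] = 10^(−pH) = 10^(−5.55) = 2.818e-06 M. For HA ⇌ H⁺ + A⁻, Ka = [H⁺][A⁻]/[HA] = [H⁺]² / ([HA]₀ − [H⁺]) = (2.818e-06)² / (0.02 − 2.818e-06) = 3.97e-10.

K_a = 3.97e-10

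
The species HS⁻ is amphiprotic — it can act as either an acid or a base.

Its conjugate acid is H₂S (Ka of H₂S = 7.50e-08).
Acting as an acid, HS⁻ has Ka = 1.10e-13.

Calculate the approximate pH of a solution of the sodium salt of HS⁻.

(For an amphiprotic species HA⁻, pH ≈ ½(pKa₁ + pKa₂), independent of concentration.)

pKa₁ = -log(7.50e-08) = 7.12; pKa₂ = -log(1.10e-13) = 12.96. For an amphiprotic species, pH ≈ ½(pKa₁ + pKa₂) = ½(7.12 + 12.96) = 10.04.

pH = 10.04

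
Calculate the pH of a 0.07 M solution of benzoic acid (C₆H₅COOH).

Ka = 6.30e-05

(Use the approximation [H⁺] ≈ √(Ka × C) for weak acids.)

[H⁺] = √(Ka × C) = √(6.30e-05 × 0.07) = 2.1000e-03. pH = -log(2.1000e-03)

pH = 2.68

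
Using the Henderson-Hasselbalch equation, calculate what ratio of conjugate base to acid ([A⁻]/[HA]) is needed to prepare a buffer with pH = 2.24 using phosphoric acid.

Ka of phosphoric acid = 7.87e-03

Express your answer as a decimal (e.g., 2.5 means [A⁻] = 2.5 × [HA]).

pKa = -log(7.87e-03) = 2.1040. pH = pKa + log([A⁻]/[HA]), so log([A⁻]/[HA]) = pH − pKa = 2.24 − 2.1040 = 0.1360. [A⁻]/[HA] = 10^(0.1360) = 1.37

[A⁻]/[HA] = 1.37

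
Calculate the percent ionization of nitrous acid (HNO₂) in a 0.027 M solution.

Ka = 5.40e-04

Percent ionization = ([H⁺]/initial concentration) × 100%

Using Ka equilibrium: x² + Ka×x - Ka×C = 0. Solving: [H⁺] = 3.5579e-03. Percent = (3.5579e-03/0.027) × 100

Percent ionization = 13.2%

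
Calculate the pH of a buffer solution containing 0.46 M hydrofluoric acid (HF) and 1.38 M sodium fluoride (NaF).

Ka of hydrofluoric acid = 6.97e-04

pKa = -log(6.97e-04) = 3.16. pH = pKa + log([A⁻]/[HA]) = 3.16 + log(1.38/0.46)

pH = 3.63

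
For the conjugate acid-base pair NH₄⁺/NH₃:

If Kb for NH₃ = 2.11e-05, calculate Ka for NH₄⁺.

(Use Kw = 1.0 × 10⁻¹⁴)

For a conjugate pair Ka × Kb = Kw, so Ka = Kw/Kb = 1.0 × 10⁻¹⁴ / 2.11e-05 = 4.74e-10.

K_a = 4.74e-10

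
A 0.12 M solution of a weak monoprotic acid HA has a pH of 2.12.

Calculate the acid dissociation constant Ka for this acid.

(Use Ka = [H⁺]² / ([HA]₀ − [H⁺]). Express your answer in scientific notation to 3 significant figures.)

[H⁺] = 10^(−pH) = 10^(−2.12) = 7.586e-03 M. For HA ⇌ H⁺ + A⁻, Ka = [H⁺][A⁻]/[HA] = [H⁺]² / ([HA]₀ − [H⁺]) = (7.586e-03)² / (0.12 − 7.586e-03) = 5.12e-04.

K_a = 5.12e-04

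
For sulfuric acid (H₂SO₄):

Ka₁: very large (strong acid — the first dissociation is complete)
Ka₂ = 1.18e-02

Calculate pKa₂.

pKa₂ = -log(Ka₂) = -log(1.18e-02) = 1.93.

pK_{a2} = 1.93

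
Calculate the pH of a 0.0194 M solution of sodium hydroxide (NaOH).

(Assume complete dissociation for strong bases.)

[OH⁻] = 0.0194 M for strong base. pOH = -log[OH⁻] = 1.71, pH = 14 - pOH

pH = 12.29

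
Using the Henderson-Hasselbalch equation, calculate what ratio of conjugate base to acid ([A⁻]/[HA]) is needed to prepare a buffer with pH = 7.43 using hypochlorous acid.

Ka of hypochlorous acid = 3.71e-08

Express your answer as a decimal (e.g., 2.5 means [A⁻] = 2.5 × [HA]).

pKa = -log(3.71e-08) = 7.4306. pH = pKa + log([A⁻]/[HA]), so log([A⁻]/[HA]) = pH − pKa = 7.43 − 7.4306 = -0.0006. [A⁻]/[HA] = 10^(-0.0006) = 0.999

[A⁻]/[HA] = 0.999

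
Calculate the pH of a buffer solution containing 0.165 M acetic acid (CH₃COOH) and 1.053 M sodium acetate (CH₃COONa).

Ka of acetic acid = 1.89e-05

pKa = -log(1.89e-05) = 4.72. pH = pKa + log([A⁻]/[HA]) = 4.72 + log(1.053/0.165)

pH = 5.53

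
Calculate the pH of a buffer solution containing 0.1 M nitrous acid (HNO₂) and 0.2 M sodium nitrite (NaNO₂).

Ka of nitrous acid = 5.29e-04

pKa = -log(5.29e-04) = 3.28. pH = pKa + log([A⁻]/[HA]) = 3.28 + log(0.2/0.1)

pH = 3.58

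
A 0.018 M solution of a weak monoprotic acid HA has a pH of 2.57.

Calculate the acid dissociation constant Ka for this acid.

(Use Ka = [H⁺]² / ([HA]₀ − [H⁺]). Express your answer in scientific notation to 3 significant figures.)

[H⁺] = 10^(−pH) = 10^(−2.57) = 2.692e-03 M. For HA ⇌ H⁺ + A⁻, Ka = [H⁺][A⁻]/[HA] = [H⁺]² / ([HA]₀ − [H⁺]) = (2.692e-03)² / (0.018 − 2.692e-03) = 4.73e-04.

K_a = 4.73e-04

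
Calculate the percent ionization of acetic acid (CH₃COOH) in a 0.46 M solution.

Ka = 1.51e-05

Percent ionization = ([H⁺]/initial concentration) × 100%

Using Ka equilibrium: x² + Ka×x - Ka×C = 0. Solving: [H⁺] = 2.6280e-03. Percent = (2.6280e-03/0.46) × 100

Percent ionization = 0.571%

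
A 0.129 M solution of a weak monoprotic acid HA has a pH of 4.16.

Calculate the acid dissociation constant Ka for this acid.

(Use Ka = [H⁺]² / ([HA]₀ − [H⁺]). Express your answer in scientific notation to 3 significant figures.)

[H⁺] = 10^(−pH) = 10^(−4.16) = 6.918e-05 M. For HA ⇌ H⁺ + A⁻, Ka = [H⁺][A⁻]/[HA] = [H⁺]² / ([HA]₀ − [H⁺]) = (6.918e-05)² / (0.129 − 6.918e-05) = 3.71e-08.

K_a = 3.71e-08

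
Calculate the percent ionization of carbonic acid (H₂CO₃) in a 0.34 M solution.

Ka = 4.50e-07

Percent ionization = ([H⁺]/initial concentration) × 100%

Using Ka equilibrium: x² + Ka×x - Ka×C = 0. Solving: [H⁺] = 3.9093e-04. Percent = (3.9093e-04/0.34) × 100

Percent ionization = 0.115%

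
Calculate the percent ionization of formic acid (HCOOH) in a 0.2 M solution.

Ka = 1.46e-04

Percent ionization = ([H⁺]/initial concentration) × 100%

Using Ka equilibrium: x² + Ka×x - Ka×C = 0. Solving: [H⁺] = 5.3312e-03. Percent = (5.3312e-03/0.2) × 100

Percent ionization = 2.67%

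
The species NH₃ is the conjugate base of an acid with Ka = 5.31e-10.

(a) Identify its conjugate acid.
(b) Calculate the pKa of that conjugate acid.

(a) The conjugate acid is formed by adding one H⁺ to NH₃, giving NH₄⁺. (b) pKa = -log(Ka) = -log(5.31e-10) = 9.27.

Conjugate acid: NH₄⁺; pK_a = 9.27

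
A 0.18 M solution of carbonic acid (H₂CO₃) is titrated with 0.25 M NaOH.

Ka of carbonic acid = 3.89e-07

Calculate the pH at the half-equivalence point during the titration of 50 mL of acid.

At half-equivalence [HA] = [A⁻], so Henderson-Hasselbalch gives pH = pKa = -log(3.89e-07) = 6.41.

pH = pKa = 6.41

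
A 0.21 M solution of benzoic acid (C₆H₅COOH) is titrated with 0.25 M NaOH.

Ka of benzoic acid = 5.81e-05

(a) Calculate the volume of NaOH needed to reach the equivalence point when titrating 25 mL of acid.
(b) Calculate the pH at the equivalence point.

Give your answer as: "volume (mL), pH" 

moles acid = 0.21 × 25/1000 = 0.00525 mol; V_base = moles/0.25 × 1000 = 21.0 mL. At equivalence only the conjugate base is present: [A⁻] = 0.00525/0.046 = 1.1413e-01 M. Kb = Kw/Ka = 1.72e-10; [OH⁻] = √(Kb × [A⁻]) = 4.4321e-06; pOH = 5.35; pH = 14 - pOH = 8.65.

V = 21.0 mL, pH = 8.65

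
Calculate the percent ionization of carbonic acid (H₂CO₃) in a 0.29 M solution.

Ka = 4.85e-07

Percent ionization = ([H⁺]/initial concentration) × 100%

Using Ka equilibrium: x² + Ka×x - Ka×C = 0. Solving: [H⁺] = 3.7479e-04. Percent = (3.7479e-04/0.29) × 100

Percent ionization = 0.129%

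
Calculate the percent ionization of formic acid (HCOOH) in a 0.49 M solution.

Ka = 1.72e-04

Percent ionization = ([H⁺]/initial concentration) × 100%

Using Ka equilibrium: x² + Ka×x - Ka×C = 0. Solving: [H⁺] = 9.0948e-03. Percent = (9.0948e-03/0.49) × 100

Percent ionization = 1.86%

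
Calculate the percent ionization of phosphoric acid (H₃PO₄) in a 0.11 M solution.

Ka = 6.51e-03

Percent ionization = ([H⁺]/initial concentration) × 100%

Using Ka equilibrium: x² + Ka×x - Ka×C = 0. Solving: [H⁺] = 2.3702e-02. Percent = (2.3702e-02/0.11) × 100

Percent ionization = 21.5%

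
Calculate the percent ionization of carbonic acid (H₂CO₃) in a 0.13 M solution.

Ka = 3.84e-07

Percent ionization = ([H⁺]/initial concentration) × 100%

Using Ka equilibrium: x² + Ka×x - Ka×C = 0. Solving: [H⁺] = 2.2324e-04. Percent = (2.2324e-04/0.13) × 100

Percent ionization = 0.172%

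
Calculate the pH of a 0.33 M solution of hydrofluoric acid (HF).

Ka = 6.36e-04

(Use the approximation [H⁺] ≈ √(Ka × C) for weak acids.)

[H⁺] = √(Ka × C) = √(6.36e-04 × 0.33) = 1.4487e-02. pH = -log(1.4487e-02)

pH = 1.84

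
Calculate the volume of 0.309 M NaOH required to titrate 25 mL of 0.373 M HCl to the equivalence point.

At equivalence: moles acid = moles base. moles HCl = 0.373 × 25/1000 = 0.009325 mol. V_base = moles / 0.309 × 1000 = 30.2 mL.

V_{base} = 30.2 mL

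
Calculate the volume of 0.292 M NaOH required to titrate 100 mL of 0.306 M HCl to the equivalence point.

At equivalence: moles acid = moles base. moles HCl = 0.306 × 100/1000 = 0.0306 mol. V_base = moles / 0.292 × 1000 = 104.8 mL.

V_{base} = 104.8 mL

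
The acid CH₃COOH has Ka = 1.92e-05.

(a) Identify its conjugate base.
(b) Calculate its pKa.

(a) The conjugate base is formed by removing one H⁺ from CH₃COOH, giving CH₃COO⁻. (b) pKa = -log(Ka) = -log(1.92e-05) = 4.72.

Conjugate base: CH₃COO⁻; pK_a = 4.72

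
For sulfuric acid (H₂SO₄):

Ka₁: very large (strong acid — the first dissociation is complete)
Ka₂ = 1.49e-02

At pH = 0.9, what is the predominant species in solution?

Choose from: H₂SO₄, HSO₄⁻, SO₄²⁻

The first dissociation is complete, so H₂SO₄ itself is never the predominant species in water; pKa₂ = -log(1.49e-02) = 1.83. For a polyprotic acid the predominant species crosses at each pKa: below pKa_n the protonated form dominates, above it the deprotonated form does. At pH = 0.9, the predominant species is HSO₄⁻.

HSO₄⁻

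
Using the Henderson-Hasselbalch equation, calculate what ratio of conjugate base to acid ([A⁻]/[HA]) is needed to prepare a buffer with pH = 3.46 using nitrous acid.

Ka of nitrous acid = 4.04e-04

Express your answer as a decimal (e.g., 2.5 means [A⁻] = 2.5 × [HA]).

pKa = -log(4.04e-04) = 3.3936. pH = pKa + log([A⁻]/[HA]), so log([A⁻]/[HA]) = pH − pKa = 3.46 − 3.3936 = 0.0664. [A⁻]/[HA] = 10^(0.0664) = 1.17

[A⁻]/[HA] = 1.17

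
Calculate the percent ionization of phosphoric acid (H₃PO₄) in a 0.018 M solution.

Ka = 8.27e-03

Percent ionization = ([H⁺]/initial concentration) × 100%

Using Ka equilibrium: x² + Ka×x - Ka×C = 0. Solving: [H⁺] = 8.7475e-03. Percent = (8.7475e-03/0.018) × 100

Percent ionization = 48.6%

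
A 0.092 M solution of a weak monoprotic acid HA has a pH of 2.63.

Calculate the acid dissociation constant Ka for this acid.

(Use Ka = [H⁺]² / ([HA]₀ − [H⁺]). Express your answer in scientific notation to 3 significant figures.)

[H⁺] = 10^(−pH) = 10^(−2.63) = 2.344e-03 M. For HA ⇌ H⁺ + A⁻, Ka = [H⁺][A⁻]/[HA] = [H⁺]² / ([HA]₀ − [H⁺]) = (2.344e-03)² / (0.092 − 2.344e-03) = 6.13e-05.

K_a = 6.13e-05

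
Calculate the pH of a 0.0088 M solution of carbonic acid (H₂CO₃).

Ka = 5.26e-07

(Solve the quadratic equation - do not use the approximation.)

x² + Ka×x - Ka×C = 0. Using quadratic formula: [H⁺] = 6.7773e-05

pH = 4.17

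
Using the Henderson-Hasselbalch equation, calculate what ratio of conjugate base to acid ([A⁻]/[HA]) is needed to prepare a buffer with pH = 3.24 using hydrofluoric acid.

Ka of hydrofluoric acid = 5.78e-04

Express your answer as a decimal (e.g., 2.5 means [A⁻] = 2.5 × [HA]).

pKa = -log(5.78e-04) = 3.2381. pH = pKa + log([A⁻]/[HA]), so log([A⁻]/[HA]) = pH − pKa = 3.24 − 3.2381 = 0.0019. [A⁻]/[HA] = 10^(0.0019) = 1.00

[A⁻]/[HA] = 1.00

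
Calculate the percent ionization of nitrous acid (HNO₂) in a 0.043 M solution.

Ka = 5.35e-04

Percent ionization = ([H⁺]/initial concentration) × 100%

Using Ka equilibrium: x² + Ka×x - Ka×C = 0. Solving: [H⁺] = 4.5363e-03. Percent = (4.5363e-03/0.043) × 100

Percent ionization = 10.5%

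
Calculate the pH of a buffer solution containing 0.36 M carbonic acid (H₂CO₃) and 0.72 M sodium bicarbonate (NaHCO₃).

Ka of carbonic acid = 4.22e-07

pKa = -log(4.22e-07) = 6.37. pH = pKa + log([A⁻]/[HA]) = 6.37 + log(0.72/0.36)

pH = 6.68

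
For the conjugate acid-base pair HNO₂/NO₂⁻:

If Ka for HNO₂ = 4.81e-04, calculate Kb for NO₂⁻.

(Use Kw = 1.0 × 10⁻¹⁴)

For a conjugate pair Ka × Kb = Kw, so Kb = Kw/Ka = 1.0 × 10⁻¹⁴ / 4.81e-04 = 2.08e-11.

K_b = 2.08e-11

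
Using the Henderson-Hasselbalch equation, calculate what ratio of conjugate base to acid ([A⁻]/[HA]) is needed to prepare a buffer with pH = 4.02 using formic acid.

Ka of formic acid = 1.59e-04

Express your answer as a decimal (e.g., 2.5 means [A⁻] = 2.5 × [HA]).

pKa = -log(1.59e-04) = 3.7986. pH = pKa + log([A⁻]/[HA]), so log([A⁻]/[HA]) = pH − pKa = 4.02 − 3.7986 = 0.2214. [A⁻]/[HA] = 10^(0.2214) = 1.66

[A⁻]/[HA] = 1.66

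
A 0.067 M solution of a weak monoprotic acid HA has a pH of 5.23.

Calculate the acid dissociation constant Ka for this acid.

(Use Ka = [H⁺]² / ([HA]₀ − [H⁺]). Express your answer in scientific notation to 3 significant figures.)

[H⁺] = 10^(−pH) = 10^(−5.23) = 5.888e-06 M. For HA ⇌ H⁺ + A⁻, Ka = [H⁺][A⁻]/[HA] = [H⁺]² / ([HA]₀ − [H⁺]) = (5.888e-06)² / (0.067 − 5.888e-06) = 5.18e-10.

K_a = 5.18e-10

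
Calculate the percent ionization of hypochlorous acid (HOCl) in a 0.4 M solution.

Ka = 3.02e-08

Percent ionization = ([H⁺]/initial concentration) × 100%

Using Ka equilibrium: x² + Ka×x - Ka×C = 0. Solving: [H⁺] = 1.0989e-04. Percent = (1.0989e-04/0.4) × 100

Percent ionization = 0.0275%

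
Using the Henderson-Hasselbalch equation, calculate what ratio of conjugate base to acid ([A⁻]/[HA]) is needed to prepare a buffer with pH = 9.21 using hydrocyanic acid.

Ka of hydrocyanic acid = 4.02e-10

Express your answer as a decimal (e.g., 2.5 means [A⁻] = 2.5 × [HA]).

pKa = -log(4.02e-10) = 9.3958. pH = pKa + log([A⁻]/[HA]), so log([A⁻]/[HA]) = pH − pKa = 9.21 − 9.3958 = -0.1858. [A⁻]/[HA] = 10^(-0.1858) = 0.652

[A⁻]/[HA] = 0.652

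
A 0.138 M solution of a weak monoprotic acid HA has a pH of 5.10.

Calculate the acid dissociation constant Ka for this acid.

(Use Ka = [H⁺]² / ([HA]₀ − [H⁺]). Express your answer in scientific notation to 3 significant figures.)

[H⁺] = 10^(−pH) = 10^(−5.10) = 7.943e-06 M. For HA ⇌ H⁺ + A⁻, Ka = [H⁺][A⁻]/[HA] = [H⁺]² / ([HA]₀ − [H⁺]) = (7.943e-06)² / (0.138 − 7.943e-06) = 4.57e-10.

K_a = 4.57e-10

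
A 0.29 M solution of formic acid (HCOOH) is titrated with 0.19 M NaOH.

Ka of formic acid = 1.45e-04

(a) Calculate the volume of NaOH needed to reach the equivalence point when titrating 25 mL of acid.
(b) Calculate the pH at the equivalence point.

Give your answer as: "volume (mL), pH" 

moles acid = 0.29 × 25/1000 = 0.00725 mol; V_base = moles/0.19 × 1000 = 38.2 mL. At equivalence only the conjugate base is present: [A⁻] = 0.00725/0.063 = 1.1479e-01 M. Kb = Kw/Ka = 6.90e-11; [OH⁻] = √(Kb × [A⁻]) = 2.8137e-06; pOH = 5.55; pH = 14 - pOH = 8.45.

V = 38.2 mL, pH = 8.45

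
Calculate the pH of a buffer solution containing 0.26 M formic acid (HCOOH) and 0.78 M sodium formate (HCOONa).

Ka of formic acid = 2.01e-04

pKa = -log(2.01e-04) = 3.70. pH = pKa + log([A⁻]/[HA]) = 3.70 + log(0.78/0.26)

pH = 4.17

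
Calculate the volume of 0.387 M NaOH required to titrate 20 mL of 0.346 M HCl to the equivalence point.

At equivalence: moles acid = moles base. moles HCl = 0.346 × 20/1000 = 0.00692 mol. V_base = moles / 0.387 × 1000 = 17.9 mL.

V_{base} = 17.9 mL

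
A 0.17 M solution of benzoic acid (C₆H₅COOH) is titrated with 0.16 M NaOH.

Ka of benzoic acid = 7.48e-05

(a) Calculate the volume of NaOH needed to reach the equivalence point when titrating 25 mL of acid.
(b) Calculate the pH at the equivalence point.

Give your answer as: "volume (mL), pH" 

moles acid = 0.17 × 25/1000 = 0.00425 mol; V_base = moles/0.16 × 1000 = 26.6 mL. At equivalence only the conjugate base is present: [A⁻] = 0.00425/0.052 = 8.2424e-02 M. Kb = Kw/Ka = 1.34e-10; [OH⁻] = √(Kb × [A⁻]) = 3.3195e-06; pOH = 5.48; pH = 14 - pOH = 8.52.

V = 26.6 mL, pH = 8.52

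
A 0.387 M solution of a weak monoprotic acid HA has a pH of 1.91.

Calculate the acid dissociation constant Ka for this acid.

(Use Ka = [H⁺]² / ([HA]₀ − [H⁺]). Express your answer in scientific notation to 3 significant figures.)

[H⁺] = 10^(−pH) = 10^(−1.91) = 1.230e-02 M. For HA ⇌ H⁺ + A⁻, Ka = [H⁺][A⁻]/[HA] = [H⁺]² / ([HA]₀ − [H⁺]) = (1.230e-02)² / (0.387 − 1.230e-02) = 4.04e-04.

K_a = 4.04e-04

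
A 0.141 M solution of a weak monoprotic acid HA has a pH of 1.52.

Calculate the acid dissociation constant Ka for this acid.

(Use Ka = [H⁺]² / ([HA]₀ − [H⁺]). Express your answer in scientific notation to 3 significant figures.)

[H⁺] = 10^(−pH) = 10^(−1.52) = 3.020e-02 M. For HA ⇌ H⁺ + A⁻, Ka = [H⁺][A⁻]/[HA] = [H⁺]² / ([HA]₀ − [H⁺]) = (3.020e-02)² / (0.141 − 3.020e-02) = 8.23e-03.

K_a = 8.23e-03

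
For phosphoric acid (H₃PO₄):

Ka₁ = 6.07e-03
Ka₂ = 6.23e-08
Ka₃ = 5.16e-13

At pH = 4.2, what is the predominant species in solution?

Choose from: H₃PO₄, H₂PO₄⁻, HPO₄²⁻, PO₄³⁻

pKa₁ = 2.22, pKa₂ = 7.21, pKa₃ = 12.29. For a polyprotic acid the predominant species crosses at each pKa: below pKa_n the protonated form dominates, above it the deprotonated form does. At pH = 4.2, the predominant species is H₂PO₄⁻.

H₂PO₄⁻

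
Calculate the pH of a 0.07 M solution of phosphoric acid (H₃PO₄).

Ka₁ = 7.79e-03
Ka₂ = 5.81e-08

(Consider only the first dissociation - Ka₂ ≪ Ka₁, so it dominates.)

First dissociation dominates. From Ka₁ = [H⁺][HA⁻]/[H₂A], x² + Ka₁·x − Ka₁·C = 0 with C = 0.07 M and Ka₁ = 7.79e-03. Solving: [H⁺] = (−Ka₁ + √(Ka₁² + 4·Ka₁·C)) / 2 = 1.9779e-02 M. pH = -log(1.9779e-02) = 1.70.

pH = 1.70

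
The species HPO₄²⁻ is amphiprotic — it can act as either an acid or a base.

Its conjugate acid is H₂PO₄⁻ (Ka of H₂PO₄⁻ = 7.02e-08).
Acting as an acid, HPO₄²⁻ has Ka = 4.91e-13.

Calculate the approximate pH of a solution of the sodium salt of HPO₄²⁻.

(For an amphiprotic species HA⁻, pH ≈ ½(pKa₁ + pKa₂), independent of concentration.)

pKa₁ = -log(7.02e-08) = 7.15; pKa₂ = -log(4.91e-13) = 12.31. For an amphiprotic species, pH ≈ ½(pKa₁ + pKa₂) = ½(7.15 + 12.31) = 9.73.

pH = 9.73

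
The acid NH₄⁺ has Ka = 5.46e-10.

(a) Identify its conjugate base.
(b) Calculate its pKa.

(a) The conjugate base is formed by removing one H⁺ from NH₄⁺, giving NH₃. (b) pKa = -log(Ka) = -log(5.46e-10) = 9.26.

Conjugate base: NH₃; pK_a = 9.26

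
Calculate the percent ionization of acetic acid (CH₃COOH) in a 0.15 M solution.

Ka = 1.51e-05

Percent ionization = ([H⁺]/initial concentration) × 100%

Using Ka equilibrium: x² + Ka×x - Ka×C = 0. Solving: [H⁺] = 1.4975e-03. Percent = (1.4975e-03/0.15) × 100

Percent ionization = 0.998%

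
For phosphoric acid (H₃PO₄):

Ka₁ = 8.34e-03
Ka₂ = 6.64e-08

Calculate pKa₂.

pKa₂ = -log(Ka₂) = -log(6.64e-08) = 7.18.

pK_{a2} = 7.18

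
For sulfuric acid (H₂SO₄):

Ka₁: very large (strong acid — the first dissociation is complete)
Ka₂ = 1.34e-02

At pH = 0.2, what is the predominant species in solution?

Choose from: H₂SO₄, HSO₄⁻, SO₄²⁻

The first dissociation is complete, so H₂SO₄ itself is never the predominant species in water; pKa₂ = -log(1.34e-02) = 1.87. For a polyprotic acid the predominant species crosses at each pKa: below pKa_n the protonated form dominates, above it the deprotonated form does. At pH = 0.2, the predominant species is HSO₄⁻.

HSO₄⁻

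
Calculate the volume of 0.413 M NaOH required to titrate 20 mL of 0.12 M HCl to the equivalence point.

At equivalence: moles acid = moles base. moles HCl = 0.12 × 20/1000 = 0.0024 mol. V_base = moles / 0.413 × 1000 = 5.8 mL.

V_{base} = 5.8 mL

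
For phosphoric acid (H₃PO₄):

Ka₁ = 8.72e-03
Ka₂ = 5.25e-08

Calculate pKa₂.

pKa₂ = -log(Ka₂) = -log(5.25e-08) = 7.28.

pK_{a2} = 7.28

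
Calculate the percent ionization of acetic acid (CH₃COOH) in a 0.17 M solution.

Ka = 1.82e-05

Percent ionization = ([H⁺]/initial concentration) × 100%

Using Ka equilibrium: x² + Ka×x - Ka×C = 0. Solving: [H⁺] = 1.7499e-03. Percent = (1.7499e-03/0.17) × 100

Percent ionization = 1.03%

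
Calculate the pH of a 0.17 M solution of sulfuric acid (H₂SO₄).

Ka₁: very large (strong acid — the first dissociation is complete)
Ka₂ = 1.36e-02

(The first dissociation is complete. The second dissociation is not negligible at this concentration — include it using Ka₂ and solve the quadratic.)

First dissociation is complete: [H⁺]₀ = [HSO₄⁻]₀ = C = 0.17 M. Second dissociation HSO₄⁻ ⇌ H⁺ + SO₄²⁻: let x = [SO₄²⁻]. Ka₂ = (C + x)·x / (C − x) = 1.36e-02 → x² + (C + Ka₂)·x − Ka₂·C = 0 → x² + 0.18360·x − 2.312e-03 = 0. x = (−0.18360 + √(0.18360² + 4 × 2.312e-03)) / 2 = 1.1830e-02 M. [H⁺] = C + x = 0.17 + 1.1830e-02 = 1.8183e-01 M. pH = -log(1.8183e-01) = 0.74.

pH = 0.74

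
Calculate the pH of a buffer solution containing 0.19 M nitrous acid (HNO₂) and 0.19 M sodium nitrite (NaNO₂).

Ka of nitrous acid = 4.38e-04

pKa = -log(4.38e-04) = 3.36. pH = pKa + log([A⁻]/[HA]) = 3.36 + log(0.19/0.19)

pH = 3.36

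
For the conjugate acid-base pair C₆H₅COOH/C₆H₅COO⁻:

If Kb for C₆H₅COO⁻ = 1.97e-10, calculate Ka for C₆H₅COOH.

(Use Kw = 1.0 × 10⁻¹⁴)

For a conjugate pair Ka × Kb = Kw, so Ka = Kw/Kb = 1.0 × 10⁻¹⁴ / 1.97e-10 = 5.08e-05.

K_a = 5.08e-05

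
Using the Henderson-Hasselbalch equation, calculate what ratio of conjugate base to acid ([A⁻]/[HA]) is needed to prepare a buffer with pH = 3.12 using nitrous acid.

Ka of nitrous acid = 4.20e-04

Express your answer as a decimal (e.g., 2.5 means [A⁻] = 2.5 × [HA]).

pKa = -log(4.20e-04) = 3.3768. pH = pKa + log([A⁻]/[HA]), so log([A⁻]/[HA]) = pH − pKa = 3.12 − 3.3768 = -0.2568. [A⁻]/[HA] = 10^(-0.2568) = 0.554

[A⁻]/[HA] = 0.554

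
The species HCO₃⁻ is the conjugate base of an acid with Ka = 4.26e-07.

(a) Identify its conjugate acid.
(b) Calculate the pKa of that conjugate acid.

(a) The conjugate acid is formed by adding one H⁺ to HCO₃⁻, giving H₂CO₃. (b) pKa = -log(Ka) = -log(4.26e-07) = 6.37.

Conjugate acid: H₂CO₃; pK_a = 6.37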